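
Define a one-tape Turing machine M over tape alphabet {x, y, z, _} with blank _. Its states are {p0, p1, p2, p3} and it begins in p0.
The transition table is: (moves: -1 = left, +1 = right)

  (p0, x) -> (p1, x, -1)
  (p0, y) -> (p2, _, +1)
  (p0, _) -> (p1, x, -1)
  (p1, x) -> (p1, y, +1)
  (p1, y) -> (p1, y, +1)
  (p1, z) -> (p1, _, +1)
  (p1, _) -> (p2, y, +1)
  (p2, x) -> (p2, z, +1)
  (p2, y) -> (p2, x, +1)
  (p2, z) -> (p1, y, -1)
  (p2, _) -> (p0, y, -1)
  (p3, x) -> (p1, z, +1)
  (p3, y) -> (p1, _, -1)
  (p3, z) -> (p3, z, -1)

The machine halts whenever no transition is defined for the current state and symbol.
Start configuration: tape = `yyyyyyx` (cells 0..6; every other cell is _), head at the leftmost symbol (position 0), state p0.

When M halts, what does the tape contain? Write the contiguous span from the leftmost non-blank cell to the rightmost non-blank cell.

xxxxxzy

state=p0 head=0 tape=[y]yyyyyx_   (p0,y)→(p2,_,+1)
state=p2 head=1 tape=_[y]yyyyx_   (p2,y)→(p2,x,+1)
state=p2 head=2 tape=_x[y]yyyx_   (p2,y)→(p2,x,+1)
state=p2 head=3 tape=_xx[y]yyx_   (p2,y)→(p2,x,+1)
state=p2 head=4 tape=_xxx[y]yx_   (p2,y)→(p2,x,+1)
state=p2 head=5 tape=_xxxx[y]x_   (p2,y)→(p2,x,+1)
state=p2 head=6 tape=_xxxxx[x]_   (p2,x)→(p2,z,+1)
state=p2 head=7 tape=_xxxxxz[_]   (p2,_)→(p0,y,-1)
state=p0 head=6 tape=_xxxxx[z]y
The non-blank tape span at halt is xxxxxzy.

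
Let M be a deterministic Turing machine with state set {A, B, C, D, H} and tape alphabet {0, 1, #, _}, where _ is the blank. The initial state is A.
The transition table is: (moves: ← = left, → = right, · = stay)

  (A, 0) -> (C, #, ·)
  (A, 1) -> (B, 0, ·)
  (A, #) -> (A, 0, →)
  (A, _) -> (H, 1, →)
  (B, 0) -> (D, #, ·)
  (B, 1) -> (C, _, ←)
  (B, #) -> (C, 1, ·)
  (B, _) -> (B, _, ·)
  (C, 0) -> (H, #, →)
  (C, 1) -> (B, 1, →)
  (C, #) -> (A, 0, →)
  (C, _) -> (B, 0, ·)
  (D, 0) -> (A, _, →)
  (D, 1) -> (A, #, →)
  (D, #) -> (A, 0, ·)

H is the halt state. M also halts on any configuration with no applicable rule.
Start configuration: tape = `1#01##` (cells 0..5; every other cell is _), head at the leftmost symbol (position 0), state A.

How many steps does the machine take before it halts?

16

A | [1]#01##__   read 1 → write 0, move ·, go to B
B | [0]#01##__   read 0 → write #, move ·, go to D
D | [#]#01##__   read # → write 0, move ·, go to A
A | [0]#01##__   read 0 → write #, move ·, go to C
C | [#]#01##__   read # → write 0, move →, go to A
A | 0[#]01##__   read # → write 0, move →, go to A
A | 00[0]1##__   read 0 → write #, move ·, go to C
C | 00[#]1##__   read # → write 0, move →, go to A
A | 000[1]##__   read 1 → write 0, move ·, go to B
B | 000[0]##__   read 0 → write #, move ·, go to D
D | 000[#]##__   read # → write 0, move ·, go to A
A | 000[0]##__   read 0 → write #, move ·, go to C
C | 000[#]##__   read # → write 0, move →, go to A
A | 0000[#]#__   read # → write 0, move →, go to A
A | 00000[#]__   read # → write 0, move →, go to A
A | 000000[_]_   read _ → write 1, move →, go to H
H | 0000001[_]
M halts after 16 transitions.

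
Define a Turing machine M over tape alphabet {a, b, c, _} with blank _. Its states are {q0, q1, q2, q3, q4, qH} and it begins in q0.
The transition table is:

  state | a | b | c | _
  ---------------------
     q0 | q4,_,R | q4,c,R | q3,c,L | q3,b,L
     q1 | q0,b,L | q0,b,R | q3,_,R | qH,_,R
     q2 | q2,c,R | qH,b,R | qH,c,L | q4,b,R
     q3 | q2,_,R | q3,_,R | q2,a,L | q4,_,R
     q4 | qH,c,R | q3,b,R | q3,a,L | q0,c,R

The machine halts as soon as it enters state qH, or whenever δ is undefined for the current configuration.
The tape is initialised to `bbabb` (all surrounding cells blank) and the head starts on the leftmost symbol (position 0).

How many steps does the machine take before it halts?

4

state=q0 head=0 tape=[b]babb   (q0,b)→(q4,c,R)
state=q4 head=1 tape=c[b]abb   (q4,b)→(q3,b,R)
state=q3 head=2 tape=cb[a]bb   (q3,a)→(q2,_,R)
state=q2 head=3 tape=cb_[b]b   (q2,b)→(qH,b,R)
state=qH head=4 tape=cb_b[b]
M halts after 4 transitions.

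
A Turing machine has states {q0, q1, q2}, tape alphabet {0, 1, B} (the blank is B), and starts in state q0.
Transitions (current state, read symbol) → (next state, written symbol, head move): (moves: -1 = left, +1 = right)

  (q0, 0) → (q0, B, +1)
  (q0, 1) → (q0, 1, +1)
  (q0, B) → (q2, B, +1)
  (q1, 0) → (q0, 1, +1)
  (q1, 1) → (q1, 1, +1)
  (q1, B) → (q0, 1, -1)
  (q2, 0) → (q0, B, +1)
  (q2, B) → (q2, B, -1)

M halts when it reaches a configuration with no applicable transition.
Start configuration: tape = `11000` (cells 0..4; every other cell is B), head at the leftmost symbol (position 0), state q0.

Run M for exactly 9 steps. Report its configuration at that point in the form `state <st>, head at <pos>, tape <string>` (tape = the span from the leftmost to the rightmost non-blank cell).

q0 | [1]1000BB   read 1 → write 1, move +1, go to q0
q0 | 1[1]000BB   read 1 → write 1, move +1, go to q0
q0 | 11[0]00BB   read 0 → write B, move +1, go to q0
q0 | 11B[0]0BB   read 0 → write B, move +1, go to q0
q0 | 11BB[0]BB   read 0 → write B, move +1, go to q0
q0 | 11BBB[B]B   read B → write B, move +1, go to q2
q2 | 11BBBB[B]   read B → write B, move -1, go to q2
q2 | 11BBB[B]B   read B → write B, move -1, go to q2
q2 | 11BB[B]BB   read B → write B, move -1, go to q2
q2 | 11B[B]BBB
After 9 steps: state q2, head at 3, tape 11.

state q2, head at 3, tape 11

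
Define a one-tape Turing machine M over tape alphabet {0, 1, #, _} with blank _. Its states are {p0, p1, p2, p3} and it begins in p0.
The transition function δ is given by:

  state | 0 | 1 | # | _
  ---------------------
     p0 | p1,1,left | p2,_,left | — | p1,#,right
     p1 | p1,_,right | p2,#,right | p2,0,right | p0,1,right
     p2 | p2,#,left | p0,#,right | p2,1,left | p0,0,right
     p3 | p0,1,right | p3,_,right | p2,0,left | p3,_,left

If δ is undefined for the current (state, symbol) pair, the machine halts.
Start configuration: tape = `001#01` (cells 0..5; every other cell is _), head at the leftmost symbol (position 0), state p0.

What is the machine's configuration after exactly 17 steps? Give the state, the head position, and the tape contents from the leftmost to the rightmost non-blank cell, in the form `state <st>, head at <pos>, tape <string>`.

state p2, head at -3, tape #_1#_101

p0 | ___[0]01#01   read 0 → write 1, move left, go to p1
p1 | __[_]101#01   read _ → write 1, move right, go to p0
p0 | __1[1]01#01   read 1 → write _, move left, go to p2
p2 | __[1]_01#01   read 1 → write #, move right, go to p0
p0 | __#[_]01#01   read _ → write #, move right, go to p1
p1 | __##[0]1#01   read 0 → write _, move right, go to p1
p1 | __##_[1]#01   read 1 → write #, move right, go to p2
p2 | __##_#[#]01   read # → write 1, move left, go to p2
p2 | __##_[#]101   read # → write 1, move left, go to p2
p2 | __##[_]1101   read _ → write 0, move right, go to p0
p0 | __##0[1]101   read 1 → write _, move left, go to p2
p2 | __##[0]_101   read 0 → write #, move left, go to p2
p2 | __#[#]#_101   read # → write 1, move left, go to p2
p2 | __[#]1#_101   read # → write 1, move left, go to p2
p2 | _[_]11#_101   read _ → write 0, move right, go to p0
p0 | _0[1]1#_101   read 1 → write _, move left, go to p2
p2 | _[0]_1#_101   read 0 → write #, move left, go to p2
p2 | [_]#_1#_101
After 17 steps: state p2, head at -3, tape #_1#_101.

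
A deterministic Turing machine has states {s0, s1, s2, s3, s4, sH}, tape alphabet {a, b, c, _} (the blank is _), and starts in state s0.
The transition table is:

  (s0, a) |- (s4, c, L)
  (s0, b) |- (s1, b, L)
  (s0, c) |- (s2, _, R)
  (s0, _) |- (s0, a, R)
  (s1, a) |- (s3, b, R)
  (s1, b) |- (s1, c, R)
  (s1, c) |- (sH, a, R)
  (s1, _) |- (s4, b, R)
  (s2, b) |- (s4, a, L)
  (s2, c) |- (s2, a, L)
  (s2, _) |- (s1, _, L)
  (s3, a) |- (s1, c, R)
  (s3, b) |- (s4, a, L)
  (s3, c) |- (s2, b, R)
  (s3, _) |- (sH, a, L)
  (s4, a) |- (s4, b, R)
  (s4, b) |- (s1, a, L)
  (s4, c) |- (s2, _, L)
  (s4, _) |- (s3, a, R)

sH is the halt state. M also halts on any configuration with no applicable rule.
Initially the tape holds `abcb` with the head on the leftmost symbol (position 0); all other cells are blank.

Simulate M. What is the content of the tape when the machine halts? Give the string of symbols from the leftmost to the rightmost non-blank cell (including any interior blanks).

bccbcbaa

s0 | _[a]bcb___   read a → write c, move L, go to s4
s4 | [_]cbcb___   read _ → write a, move R, go to s3
s3 | a[c]bcb___   read c → write b, move R, go to s2
s2 | ab[b]cb___   read b → write a, move L, go to s4
s4 | a[b]acb___   read b → write a, move L, go to s1
s1 | [a]aacb___   read a → write b, move R, go to s3
s3 | b[a]acb___   read a → write c, move R, go to s1
s1 | bc[a]cb___   read a → write b, move R, go to s3
s3 | bcb[c]b___   read c → write b, move R, go to s2
s2 | bcbb[b]___   read b → write a, move L, go to s4
s4 | bcb[b]a___   read b → write a, move L, go to s1
s1 | bc[b]aa___   read b → write c, move R, go to s1
s1 | bcc[a]a___   read a → write b, move R, go to s3
s3 | bccb[a]___   read a → write c, move R, go to s1
s1 | bccbc[_]__   read _ → write b, move R, go to s4
s4 | bccbcb[_]_   read _ → write a, move R, go to s3
s3 | bccbcba[_]   read _ → write a, move L, go to sH
sH | bccbcb[a]a
The non-blank tape span at halt is bccbcbaa.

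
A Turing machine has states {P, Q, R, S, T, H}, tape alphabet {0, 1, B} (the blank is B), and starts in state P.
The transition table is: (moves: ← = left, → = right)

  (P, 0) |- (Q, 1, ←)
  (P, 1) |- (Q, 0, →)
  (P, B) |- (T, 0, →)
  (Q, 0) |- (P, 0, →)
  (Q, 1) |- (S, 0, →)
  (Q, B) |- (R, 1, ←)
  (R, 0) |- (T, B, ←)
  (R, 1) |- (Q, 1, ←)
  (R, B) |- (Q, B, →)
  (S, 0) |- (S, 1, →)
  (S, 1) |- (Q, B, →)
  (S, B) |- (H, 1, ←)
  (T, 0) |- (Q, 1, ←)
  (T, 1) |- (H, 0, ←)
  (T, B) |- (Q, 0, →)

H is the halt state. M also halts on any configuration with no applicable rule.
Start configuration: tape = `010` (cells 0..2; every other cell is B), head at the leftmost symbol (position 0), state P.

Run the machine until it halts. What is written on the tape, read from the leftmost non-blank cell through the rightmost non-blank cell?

0B011

P | BB[0]10B   read 0 → write 1, move ←, go to Q
Q | B[B]110B   read B → write 1, move ←, go to R
R | [B]1110B   read B → write B, move →, go to Q
Q | B[1]110B   read 1 → write 0, move →, go to S
S | B0[1]10B   read 1 → write B, move →, go to Q
Q | B0B[1]0B   read 1 → write 0, move →, go to S
S | B0B0[0]B   read 0 → write 1, move →, go to S
S | B0B01[B]   read B → write 1, move ←, go to H
H | B0B0[1]1
The non-blank tape span at halt is 0B011.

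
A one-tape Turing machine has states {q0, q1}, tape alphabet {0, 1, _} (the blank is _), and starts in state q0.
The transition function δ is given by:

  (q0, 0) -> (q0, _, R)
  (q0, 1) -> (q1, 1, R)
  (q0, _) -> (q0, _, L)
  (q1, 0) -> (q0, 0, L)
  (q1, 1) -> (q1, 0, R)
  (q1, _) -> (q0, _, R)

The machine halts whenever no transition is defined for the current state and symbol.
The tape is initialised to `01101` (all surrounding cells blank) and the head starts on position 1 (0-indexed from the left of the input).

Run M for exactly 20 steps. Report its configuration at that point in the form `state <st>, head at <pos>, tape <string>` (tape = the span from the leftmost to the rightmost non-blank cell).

q0 | 0[1]101__   read 1 → write 1, move R, go to q1
q1 | 01[1]01__   read 1 → write 0, move R, go to q1
q1 | 010[0]1__   read 0 → write 0, move L, go to q0
q0 | 01[0]01__   read 0 → write _, move R, go to q0
q0 | 01_[0]1__   read 0 → write _, move R, go to q0
q0 | 01__[1]__   read 1 → write 1, move R, go to q1
q1 | 01__1[_]_   read _ → write _, move R, go to q0
q0 | 01__1_[_]   read _ → write _, move L, go to q0
q0 | 01__1[_]_   read _ → write _, move L, go to q0
q0 | 01__[1]__   read 1 → write 1, move R, go to q1
q1 | 01__1[_]_   read _ → write _, move R, go to q0
q0 | 01__1_[_]   read _ → write _, move L, go to q0
q0 | 01__1[_]_   read _ → write _, move L, go to q0
q0 | 01__[1]__   read 1 → write 1, move R, go to q1
q1 | 01__1[_]_   read _ → write _, move R, go to q0
q0 | 01__1_[_]   read _ → write _, move L, go to q0
q0 | 01__1[_]_   read _ → write _, move L, go to q0
q0 | 01__[1]__   read 1 → write 1, move R, go to q1
q1 | 01__1[_]_   read _ → write _, move R, go to q0
q0 | 01__1_[_]   read _ → write _, move L, go to q0
q0 | 01__1[_]_
After 20 steps: state q0, head at 5, tape 01__1.

state q0, head at 5, tape 01__1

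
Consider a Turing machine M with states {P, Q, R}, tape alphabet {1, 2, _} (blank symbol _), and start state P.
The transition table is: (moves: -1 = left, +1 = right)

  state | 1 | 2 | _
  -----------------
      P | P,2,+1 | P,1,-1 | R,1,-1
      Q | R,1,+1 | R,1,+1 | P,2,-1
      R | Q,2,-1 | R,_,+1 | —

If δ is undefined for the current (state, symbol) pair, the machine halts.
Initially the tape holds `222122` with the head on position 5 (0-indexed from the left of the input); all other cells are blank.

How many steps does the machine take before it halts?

state=P head=5 tape=__22212[2]_   (P,2)→(P,1,-1)
state=P head=4 tape=__2221[2]1_   (P,2)→(P,1,-1)
state=P head=3 tape=__222[1]11_   (P,1)→(P,2,+1)
state=P head=4 tape=__2222[1]1_   (P,1)→(P,2,+1)
state=P head=5 tape=__22222[1]_   (P,1)→(P,2,+1)
state=P head=6 tape=__222222[_]   (P,_)→(R,1,-1)
state=R head=5 tape=__22222[2]1   (R,2)→(R,_,+1)
state=R head=6 tape=__22222_[1]   (R,1)→(Q,2,-1)
state=Q head=5 tape=__22222[_]2   (Q,_)→(P,2,-1)
state=P head=4 tape=__2222[2]22   (P,2)→(P,1,-1)
state=P head=3 tape=__222[2]122   (P,2)→(P,1,-1)
state=P head=2 tape=__22[2]1122   (P,2)→(P,1,-1)
state=P head=1 tape=__2[2]11122   (P,2)→(P,1,-1)
state=P head=0 tape=__[2]111122   (P,2)→(P,1,-1)
state=P head=-1 tape=_[_]1111122   (P,_)→(R,1,-1)
state=R head=-2 tape=[_]11111122
M halts after 15 transitions.

15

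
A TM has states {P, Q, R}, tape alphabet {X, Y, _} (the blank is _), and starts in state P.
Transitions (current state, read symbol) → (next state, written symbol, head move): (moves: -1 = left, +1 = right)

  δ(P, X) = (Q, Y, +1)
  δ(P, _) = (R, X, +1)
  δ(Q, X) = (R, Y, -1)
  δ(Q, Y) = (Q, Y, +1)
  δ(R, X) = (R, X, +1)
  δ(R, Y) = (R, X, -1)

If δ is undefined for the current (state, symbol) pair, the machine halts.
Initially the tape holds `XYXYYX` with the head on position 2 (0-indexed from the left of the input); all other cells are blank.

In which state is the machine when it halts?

R

P | XY[X]YYX_   read X → write Y, move +1, go to Q
Q | XYY[Y]YX_   read Y → write Y, move +1, go to Q
Q | XYYY[Y]X_   read Y → write Y, move +1, go to Q
Q | XYYYY[X]_   read X → write Y, move -1, go to R
R | XYYY[Y]Y_   read Y → write X, move -1, go to R
R | XYY[Y]XY_   read Y → write X, move -1, go to R
R | XY[Y]XXY_   read Y → write X, move -1, go to R
R | X[Y]XXXY_   read Y → write X, move -1, go to R
R | [X]XXXXY_   read X → write X, move +1, go to R
R | X[X]XXXY_   read X → write X, move +1, go to R
R | XX[X]XXY_   read X → write X, move +1, go to R
R | XXX[X]XY_   read X → write X, move +1, go to R
R | XXXX[X]Y_   read X → write X, move +1, go to R
R | XXXXX[Y]_   read Y → write X, move -1, go to R
R | XXXX[X]X_   read X → write X, move +1, go to R
R | XXXXX[X]_   read X → write X, move +1, go to R
R | XXXXXX[_]
No transition is defined for (R, _); M halts in state R.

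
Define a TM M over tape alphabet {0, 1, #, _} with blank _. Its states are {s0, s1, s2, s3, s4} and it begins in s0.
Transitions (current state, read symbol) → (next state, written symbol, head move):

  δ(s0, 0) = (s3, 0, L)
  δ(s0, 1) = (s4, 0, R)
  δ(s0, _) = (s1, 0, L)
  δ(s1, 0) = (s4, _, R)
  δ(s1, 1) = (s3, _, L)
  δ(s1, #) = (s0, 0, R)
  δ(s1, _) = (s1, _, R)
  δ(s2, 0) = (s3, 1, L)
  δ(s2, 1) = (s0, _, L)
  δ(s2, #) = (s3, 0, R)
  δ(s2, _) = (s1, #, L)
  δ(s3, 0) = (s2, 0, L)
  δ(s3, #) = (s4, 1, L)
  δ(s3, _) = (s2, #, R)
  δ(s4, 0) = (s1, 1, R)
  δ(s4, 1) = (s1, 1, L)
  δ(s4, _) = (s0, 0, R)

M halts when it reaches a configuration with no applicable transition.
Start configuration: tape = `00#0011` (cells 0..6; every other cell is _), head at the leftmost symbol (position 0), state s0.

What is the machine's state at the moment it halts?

state=s0 head=0 tape=__[0]0#0011   (s0,0)→(s3,0,L)
state=s3 head=-1 tape=_[_]00#0011   (s3,_)→(s2,#,R)
state=s2 head=0 tape=_#[0]0#0011   (s2,0)→(s3,1,L)
state=s3 head=-1 tape=_[#]10#0011   (s3,#)→(s4,1,L)
state=s4 head=-2 tape=[_]110#0011   (s4,_)→(s0,0,R)
state=s0 head=-1 tape=0[1]10#0011   (s0,1)→(s4,0,R)
state=s4 head=0 tape=00[1]0#0011   (s4,1)→(s1,1,L)
state=s1 head=-1 tape=0[0]10#0011   (s1,0)→(s4,_,R)
state=s4 head=0 tape=0_[1]0#0011   (s4,1)→(s1,1,L)
state=s1 head=-1 tape=0[_]10#0011   (s1,_)→(s1,_,R)
state=s1 head=0 tape=0_[1]0#0011   (s1,1)→(s3,_,L)
state=s3 head=-1 tape=0[_]_0#0011   (s3,_)→(s2,#,R)
state=s2 head=0 tape=0#[_]0#0011   (s2,_)→(s1,#,L)
state=s1 head=-1 tape=0[#]#0#0011   (s1,#)→(s0,0,R)
state=s0 head=0 tape=00[#]0#0011
No transition is defined for (s0, #); M halts in state s0.

s0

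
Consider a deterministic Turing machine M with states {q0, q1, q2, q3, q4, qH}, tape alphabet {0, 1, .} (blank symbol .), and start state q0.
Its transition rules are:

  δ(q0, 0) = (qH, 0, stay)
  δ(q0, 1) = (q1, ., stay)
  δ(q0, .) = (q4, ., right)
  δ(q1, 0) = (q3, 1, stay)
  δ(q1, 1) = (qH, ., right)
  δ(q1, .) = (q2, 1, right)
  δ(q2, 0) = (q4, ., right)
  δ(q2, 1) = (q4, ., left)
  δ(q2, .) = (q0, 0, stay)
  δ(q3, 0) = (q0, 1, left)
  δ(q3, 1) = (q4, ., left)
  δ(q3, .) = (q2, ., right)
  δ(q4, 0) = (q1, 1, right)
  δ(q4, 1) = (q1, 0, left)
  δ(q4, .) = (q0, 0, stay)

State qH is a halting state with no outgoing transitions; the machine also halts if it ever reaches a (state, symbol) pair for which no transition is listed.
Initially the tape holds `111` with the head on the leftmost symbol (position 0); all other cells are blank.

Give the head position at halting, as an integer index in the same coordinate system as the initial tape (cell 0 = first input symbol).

1

state=q0 head=0 tape=.[1]11   (q0,1)→(q1,.,stay)
state=q1 head=0 tape=.[.]11   (q1,.)→(q2,1,right)
state=q2 head=1 tape=.1[1]1   (q2,1)→(q4,.,left)
state=q4 head=0 tape=.[1].1   (q4,1)→(q1,0,left)
state=q1 head=-1 tape=[.]0.1   (q1,.)→(q2,1,right)
state=q2 head=0 tape=1[0].1   (q2,0)→(q4,.,right)
state=q4 head=1 tape=1.[.]1   (q4,.)→(q0,0,stay)
state=q0 head=1 tape=1.[0]1   (q0,0)→(qH,0,stay)
state=qH head=1 tape=1.[0]1
At halt the head is at cell 1.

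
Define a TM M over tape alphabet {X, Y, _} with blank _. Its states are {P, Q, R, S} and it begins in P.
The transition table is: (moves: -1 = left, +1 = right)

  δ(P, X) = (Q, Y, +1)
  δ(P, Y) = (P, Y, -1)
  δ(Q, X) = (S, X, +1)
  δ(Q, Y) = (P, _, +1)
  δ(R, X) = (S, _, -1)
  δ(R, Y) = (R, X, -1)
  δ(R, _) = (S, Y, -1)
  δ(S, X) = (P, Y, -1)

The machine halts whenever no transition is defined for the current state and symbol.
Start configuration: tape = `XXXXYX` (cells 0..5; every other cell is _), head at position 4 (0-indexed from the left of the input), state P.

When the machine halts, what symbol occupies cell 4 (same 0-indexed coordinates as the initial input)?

_

state=P head=4 tape=XXXX[Y]X_   (P,Y)→(P,Y,-1)
state=P head=3 tape=XXX[X]YX_   (P,X)→(Q,Y,+1)
state=Q head=4 tape=XXXY[Y]X_   (Q,Y)→(P,_,+1)
state=P head=5 tape=XXXY_[X]_   (P,X)→(Q,Y,+1)
state=Q head=6 tape=XXXY_Y[_]
Cell 4 holds _ when M halts.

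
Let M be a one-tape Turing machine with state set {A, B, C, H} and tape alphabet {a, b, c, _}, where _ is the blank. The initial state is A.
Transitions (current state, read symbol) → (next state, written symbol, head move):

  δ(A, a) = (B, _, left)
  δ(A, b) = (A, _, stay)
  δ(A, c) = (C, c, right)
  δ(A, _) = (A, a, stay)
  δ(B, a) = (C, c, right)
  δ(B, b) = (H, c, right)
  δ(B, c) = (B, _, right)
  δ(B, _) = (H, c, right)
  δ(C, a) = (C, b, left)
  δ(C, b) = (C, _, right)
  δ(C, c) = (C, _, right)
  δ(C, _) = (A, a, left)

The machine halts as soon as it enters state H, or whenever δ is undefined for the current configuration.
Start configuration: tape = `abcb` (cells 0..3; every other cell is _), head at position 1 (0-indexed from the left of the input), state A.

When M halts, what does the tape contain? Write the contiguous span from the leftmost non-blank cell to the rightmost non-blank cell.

c_a

state=A head=1 tape=a[b]cb_   (A,b)→(A,_,stay)
state=A head=1 tape=a[_]cb_   (A,_)→(A,a,stay)
state=A head=1 tape=a[a]cb_   (A,a)→(B,_,left)
state=B head=0 tape=[a]_cb_   (B,a)→(C,c,right)
state=C head=1 tape=c[_]cb_   (C,_)→(A,a,left)
state=A head=0 tape=[c]acb_   (A,c)→(C,c,right)
state=C head=1 tape=c[a]cb_   (C,a)→(C,b,left)
state=C head=0 tape=[c]bcb_   (C,c)→(C,_,right)
state=C head=1 tape=_[b]cb_   (C,b)→(C,_,right)
state=C head=2 tape=__[c]b_   (C,c)→(C,_,right)
state=C head=3 tape=___[b]_   (C,b)→(C,_,right)
state=C head=4 tape=____[_]   (C,_)→(A,a,left)
state=A head=3 tape=___[_]a   (A,_)→(A,a,stay)
state=A head=3 tape=___[a]a   (A,a)→(B,_,left)
state=B head=2 tape=__[_]_a   (B,_)→(H,c,right)
state=H head=3 tape=__c[_]a
The non-blank tape span at halt is c_a.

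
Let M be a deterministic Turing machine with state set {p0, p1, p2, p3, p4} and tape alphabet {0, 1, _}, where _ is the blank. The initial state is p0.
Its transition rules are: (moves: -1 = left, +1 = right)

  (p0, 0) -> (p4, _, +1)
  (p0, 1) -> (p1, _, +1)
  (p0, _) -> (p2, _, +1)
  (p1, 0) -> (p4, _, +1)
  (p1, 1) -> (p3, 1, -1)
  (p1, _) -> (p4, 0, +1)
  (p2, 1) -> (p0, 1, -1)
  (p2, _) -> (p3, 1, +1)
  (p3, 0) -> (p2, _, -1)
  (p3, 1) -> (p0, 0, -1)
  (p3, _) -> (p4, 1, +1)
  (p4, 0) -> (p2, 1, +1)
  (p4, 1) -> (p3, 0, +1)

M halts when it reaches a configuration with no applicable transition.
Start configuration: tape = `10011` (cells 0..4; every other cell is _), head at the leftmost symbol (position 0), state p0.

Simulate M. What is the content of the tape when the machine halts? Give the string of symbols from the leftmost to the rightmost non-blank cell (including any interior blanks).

p0 | [1]0011___   read 1 → write _, move +1, go to p1
p1 | _[0]011___   read 0 → write _, move +1, go to p4
p4 | __[0]11___   read 0 → write 1, move +1, go to p2
p2 | __1[1]1___   read 1 → write 1, move -1, go to p0
p0 | __[1]11___   read 1 → write _, move +1, go to p1
p1 | ___[1]1___   read 1 → write 1, move -1, go to p3
p3 | __[_]11___   read _ → write 1, move +1, go to p4
p4 | __1[1]1___   read 1 → write 0, move +1, go to p3
p3 | __10[1]___   read 1 → write 0, move -1, go to p0
p0 | __1[0]0___   read 0 → write _, move +1, go to p4
p4 | __1_[0]___   read 0 → write 1, move +1, go to p2
p2 | __1_1[_]__   read _ → write 1, move +1, go to p3
p3 | __1_11[_]_   read _ → write 1, move +1, go to p4
p4 | __1_111[_]
The non-blank tape span at halt is 1_111.

1_111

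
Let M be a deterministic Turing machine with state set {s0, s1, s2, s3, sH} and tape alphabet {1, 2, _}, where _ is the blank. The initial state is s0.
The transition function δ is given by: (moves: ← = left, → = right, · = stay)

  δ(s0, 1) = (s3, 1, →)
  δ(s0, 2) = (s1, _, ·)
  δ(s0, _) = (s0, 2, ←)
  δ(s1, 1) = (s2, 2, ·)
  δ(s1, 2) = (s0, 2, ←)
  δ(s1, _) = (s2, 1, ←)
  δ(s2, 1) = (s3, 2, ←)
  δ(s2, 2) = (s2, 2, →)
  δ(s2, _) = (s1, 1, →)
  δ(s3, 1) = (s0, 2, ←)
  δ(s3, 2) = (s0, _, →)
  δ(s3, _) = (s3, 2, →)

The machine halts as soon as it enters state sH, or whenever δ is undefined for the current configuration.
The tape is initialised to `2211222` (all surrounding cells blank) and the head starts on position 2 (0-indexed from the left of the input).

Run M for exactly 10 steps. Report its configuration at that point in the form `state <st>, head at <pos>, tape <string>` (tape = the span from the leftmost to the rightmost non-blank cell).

state s2, head at 6, tape 2211222

s0 | 22[1]1222   read 1 → write 1, move →, go to s3
s3 | 221[1]222   read 1 → write 2, move ←, go to s0
s0 | 22[1]2222   read 1 → write 1, move →, go to s3
s3 | 221[2]222   read 2 → write _, move →, go to s0
s0 | 221_[2]22   read 2 → write _, move ·, go to s1
s1 | 221_[_]22   read _ → write 1, move ←, go to s2
s2 | 221[_]122   read _ → write 1, move →, go to s1
s1 | 2211[1]22   read 1 → write 2, move ·, go to s2
s2 | 2211[2]22   read 2 → write 2, move →, go to s2
s2 | 22112[2]2   read 2 → write 2, move →, go to s2
s2 | 221122[2]
After 10 steps: state s2, head at 6, tape 2211222.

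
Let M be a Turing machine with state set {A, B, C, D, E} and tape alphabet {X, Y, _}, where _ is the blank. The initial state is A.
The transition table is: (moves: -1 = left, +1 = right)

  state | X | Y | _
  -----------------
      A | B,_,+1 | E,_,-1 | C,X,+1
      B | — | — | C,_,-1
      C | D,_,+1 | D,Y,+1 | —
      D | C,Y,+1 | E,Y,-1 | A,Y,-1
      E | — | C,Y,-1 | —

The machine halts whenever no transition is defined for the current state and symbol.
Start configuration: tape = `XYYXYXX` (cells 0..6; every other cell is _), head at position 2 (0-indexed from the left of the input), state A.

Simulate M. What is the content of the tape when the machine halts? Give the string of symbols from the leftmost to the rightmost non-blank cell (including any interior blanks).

A | XY[Y]XYXX   read Y → write _, move -1, go to E
E | X[Y]_XYXX   read Y → write Y, move -1, go to C
C | [X]Y_XYXX   read X → write _, move +1, go to D
D | _[Y]_XYXX   read Y → write Y, move -1, go to E
E | [_]Y_XYXX
The non-blank tape span at halt is Y_XYXX.

Y_XYXX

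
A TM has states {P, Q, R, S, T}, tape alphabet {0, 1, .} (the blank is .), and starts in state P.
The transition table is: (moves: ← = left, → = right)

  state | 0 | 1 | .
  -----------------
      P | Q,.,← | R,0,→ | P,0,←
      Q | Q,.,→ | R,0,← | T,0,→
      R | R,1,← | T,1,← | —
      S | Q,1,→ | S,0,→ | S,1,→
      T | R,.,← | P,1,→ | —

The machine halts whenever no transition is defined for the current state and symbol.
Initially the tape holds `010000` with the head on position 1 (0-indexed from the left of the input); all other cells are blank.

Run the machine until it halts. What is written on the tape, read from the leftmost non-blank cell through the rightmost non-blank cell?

P | .0[1]0000   read 1 → write 0, move →, go to R
R | .00[0]000   read 0 → write 1, move ←, go to R
R | .0[0]1000   read 0 → write 1, move ←, go to R
R | .[0]11000   read 0 → write 1, move ←, go to R
R | [.]111000
The non-blank tape span at halt is 111000.

111000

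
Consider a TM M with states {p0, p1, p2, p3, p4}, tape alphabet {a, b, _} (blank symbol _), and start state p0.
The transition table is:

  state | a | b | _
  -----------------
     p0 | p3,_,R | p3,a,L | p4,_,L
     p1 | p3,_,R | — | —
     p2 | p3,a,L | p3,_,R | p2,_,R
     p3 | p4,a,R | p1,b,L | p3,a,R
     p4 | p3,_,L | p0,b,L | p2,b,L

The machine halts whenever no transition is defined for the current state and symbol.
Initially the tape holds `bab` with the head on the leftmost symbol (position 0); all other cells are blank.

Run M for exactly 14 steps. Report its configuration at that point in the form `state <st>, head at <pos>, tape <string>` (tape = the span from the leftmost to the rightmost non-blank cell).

state p4, head at 0, tape aabbb

state=p0 head=0 tape=__[b]ab   (p0,b)→(p3,a,L)
state=p3 head=-1 tape=_[_]aab   (p3,_)→(p3,a,R)
state=p3 head=0 tape=_a[a]ab   (p3,a)→(p4,a,R)
state=p4 head=1 tape=_aa[a]b   (p4,a)→(p3,_,L)
state=p3 head=0 tape=_a[a]_b   (p3,a)→(p4,a,R)
state=p4 head=1 tape=_aa[_]b   (p4,_)→(p2,b,L)
state=p2 head=0 tape=_a[a]bb   (p2,a)→(p3,a,L)
state=p3 head=-1 tape=_[a]abb   (p3,a)→(p4,a,R)
state=p4 head=0 tape=_a[a]bb   (p4,a)→(p3,_,L)
state=p3 head=-1 tape=_[a]_bb   (p3,a)→(p4,a,R)
state=p4 head=0 tape=_a[_]bb   (p4,_)→(p2,b,L)
state=p2 head=-1 tape=_[a]bbb   (p2,a)→(p3,a,L)
state=p3 head=-2 tape=[_]abbb   (p3,_)→(p3,a,R)
state=p3 head=-1 tape=a[a]bbb   (p3,a)→(p4,a,R)
state=p4 head=0 tape=aa[b]bb
After 14 steps: state p4, head at 0, tape aabbb.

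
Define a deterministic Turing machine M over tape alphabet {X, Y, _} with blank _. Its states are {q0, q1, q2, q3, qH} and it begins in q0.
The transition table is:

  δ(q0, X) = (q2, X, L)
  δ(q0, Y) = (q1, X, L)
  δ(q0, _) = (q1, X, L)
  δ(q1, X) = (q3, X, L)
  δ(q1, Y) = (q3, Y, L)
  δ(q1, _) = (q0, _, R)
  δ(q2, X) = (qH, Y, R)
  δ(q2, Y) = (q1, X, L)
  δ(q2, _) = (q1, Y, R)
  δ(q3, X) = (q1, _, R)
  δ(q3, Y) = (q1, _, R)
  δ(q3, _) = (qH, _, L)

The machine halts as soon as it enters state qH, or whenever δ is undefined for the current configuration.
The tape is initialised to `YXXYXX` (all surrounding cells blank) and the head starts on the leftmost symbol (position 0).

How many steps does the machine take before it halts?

state=q0 head=0 tape=__[Y]XXYXX   (q0,Y)→(q1,X,L)
state=q1 head=-1 tape=_[_]XXXYXX   (q1,_)→(q0,_,R)
state=q0 head=0 tape=__[X]XXYXX   (q0,X)→(q2,X,L)
state=q2 head=-1 tape=_[_]XXXYXX   (q2,_)→(q1,Y,R)
state=q1 head=0 tape=_Y[X]XXYXX   (q1,X)→(q3,X,L)
state=q3 head=-1 tape=_[Y]XXXYXX   (q3,Y)→(q1,_,R)
state=q1 head=0 tape=__[X]XXYXX   (q1,X)→(q3,X,L)
state=q3 head=-1 tape=_[_]XXXYXX   (q3,_)→(qH,_,L)
state=qH head=-2 tape=[_]_XXXYXX
M halts after 8 transitions.

8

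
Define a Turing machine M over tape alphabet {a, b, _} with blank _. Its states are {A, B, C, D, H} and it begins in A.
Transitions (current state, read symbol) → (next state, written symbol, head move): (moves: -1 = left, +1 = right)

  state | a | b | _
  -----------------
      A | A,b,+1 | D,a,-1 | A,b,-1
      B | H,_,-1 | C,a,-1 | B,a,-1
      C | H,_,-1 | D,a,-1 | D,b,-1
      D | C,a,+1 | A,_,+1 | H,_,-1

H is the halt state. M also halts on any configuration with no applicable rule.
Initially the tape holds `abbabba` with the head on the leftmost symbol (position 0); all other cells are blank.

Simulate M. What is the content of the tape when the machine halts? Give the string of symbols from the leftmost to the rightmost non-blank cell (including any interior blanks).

b____ab

state=A head=0 tape=[a]bbabba__   (A,a)→(A,b,+1)
state=A head=1 tape=b[b]babba__   (A,b)→(D,a,-1)
state=D head=0 tape=[b]ababba__   (D,b)→(A,_,+1)
state=A head=1 tape=_[a]babba__   (A,a)→(A,b,+1)
state=A head=2 tape=_b[b]abba__   (A,b)→(D,a,-1)
state=D head=1 tape=_[b]aabba__   (D,b)→(A,_,+1)
state=A head=2 tape=__[a]abba__   (A,a)→(A,b,+1)
state=A head=3 tape=__b[a]bba__   (A,a)→(A,b,+1)
state=A head=4 tape=__bb[b]ba__   (A,b)→(D,a,-1)
state=D head=3 tape=__b[b]aba__   (D,b)→(A,_,+1)
state=A head=4 tape=__b_[a]ba__   (A,a)→(A,b,+1)
state=A head=5 tape=__b_b[b]a__   (A,b)→(D,a,-1)
state=D head=4 tape=__b_[b]aa__   (D,b)→(A,_,+1)
state=A head=5 tape=__b__[a]a__   (A,a)→(A,b,+1)
state=A head=6 tape=__b__b[a]__   (A,a)→(A,b,+1)
state=A head=7 tape=__b__bb[_]_   (A,_)→(A,b,-1)
state=A head=6 tape=__b__b[b]b_   (A,b)→(D,a,-1)
state=D head=5 tape=__b__[b]ab_   (D,b)→(A,_,+1)
state=A head=6 tape=__b___[a]b_   (A,a)→(A,b,+1)
state=A head=7 tape=__b___b[b]_   (A,b)→(D,a,-1)
state=D head=6 tape=__b___[b]a_   (D,b)→(A,_,+1)
state=A head=7 tape=__b____[a]_   (A,a)→(A,b,+1)
state=A head=8 tape=__b____b[_]   (A,_)→(A,b,-1)
state=A head=7 tape=__b____[b]b   (A,b)→(D,a,-1)
state=D head=6 tape=__b___[_]ab   (D,_)→(H,_,-1)
state=H head=5 tape=__b__[_]_ab
The non-blank tape span at halt is b____ab.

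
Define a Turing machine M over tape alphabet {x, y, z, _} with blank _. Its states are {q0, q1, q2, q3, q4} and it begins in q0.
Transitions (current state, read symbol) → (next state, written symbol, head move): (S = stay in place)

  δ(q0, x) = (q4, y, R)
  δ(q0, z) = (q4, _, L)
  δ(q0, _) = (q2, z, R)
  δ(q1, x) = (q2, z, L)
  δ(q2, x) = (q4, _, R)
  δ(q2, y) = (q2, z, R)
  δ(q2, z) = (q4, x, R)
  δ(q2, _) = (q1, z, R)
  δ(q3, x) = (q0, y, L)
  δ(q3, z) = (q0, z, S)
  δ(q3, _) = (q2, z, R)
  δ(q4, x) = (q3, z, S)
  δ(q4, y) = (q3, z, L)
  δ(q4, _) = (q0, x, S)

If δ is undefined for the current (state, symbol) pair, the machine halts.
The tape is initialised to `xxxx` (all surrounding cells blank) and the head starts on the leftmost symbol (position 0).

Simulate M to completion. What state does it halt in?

state=q0 head=0 tape=__[x]xxx   (q0,x)→(q4,y,R)
state=q4 head=1 tape=__y[x]xx   (q4,x)→(q3,z,S)
state=q3 head=1 tape=__y[z]xx   (q3,z)→(q0,z,S)
state=q0 head=1 tape=__y[z]xx   (q0,z)→(q4,_,L)
state=q4 head=0 tape=__[y]_xx   (q4,y)→(q3,z,L)
state=q3 head=-1 tape=_[_]z_xx   (q3,_)→(q2,z,R)
state=q2 head=0 tape=_z[z]_xx   (q2,z)→(q4,x,R)
state=q4 head=1 tape=_zx[_]xx   (q4,_)→(q0,x,S)
state=q0 head=1 tape=_zx[x]xx   (q0,x)→(q4,y,R)
state=q4 head=2 tape=_zxy[x]x   (q4,x)→(q3,z,S)
state=q3 head=2 tape=_zxy[z]x   (q3,z)→(q0,z,S)
state=q0 head=2 tape=_zxy[z]x   (q0,z)→(q4,_,L)
state=q4 head=1 tape=_zx[y]_x   (q4,y)→(q3,z,L)
state=q3 head=0 tape=_z[x]z_x   (q3,x)→(q0,y,L)
state=q0 head=-1 tape=_[z]yz_x   (q0,z)→(q4,_,L)
state=q4 head=-2 tape=[_]_yz_x   (q4,_)→(q0,x,S)
state=q0 head=-2 tape=[x]_yz_x   (q0,x)→(q4,y,R)
state=q4 head=-1 tape=y[_]yz_x   (q4,_)→(q0,x,S)
state=q0 head=-1 tape=y[x]yz_x   (q0,x)→(q4,y,R)
state=q4 head=0 tape=yy[y]z_x   (q4,y)→(q3,z,L)
state=q3 head=-1 tape=y[y]zz_x
No transition is defined for (q3, y); M halts in state q3.

q3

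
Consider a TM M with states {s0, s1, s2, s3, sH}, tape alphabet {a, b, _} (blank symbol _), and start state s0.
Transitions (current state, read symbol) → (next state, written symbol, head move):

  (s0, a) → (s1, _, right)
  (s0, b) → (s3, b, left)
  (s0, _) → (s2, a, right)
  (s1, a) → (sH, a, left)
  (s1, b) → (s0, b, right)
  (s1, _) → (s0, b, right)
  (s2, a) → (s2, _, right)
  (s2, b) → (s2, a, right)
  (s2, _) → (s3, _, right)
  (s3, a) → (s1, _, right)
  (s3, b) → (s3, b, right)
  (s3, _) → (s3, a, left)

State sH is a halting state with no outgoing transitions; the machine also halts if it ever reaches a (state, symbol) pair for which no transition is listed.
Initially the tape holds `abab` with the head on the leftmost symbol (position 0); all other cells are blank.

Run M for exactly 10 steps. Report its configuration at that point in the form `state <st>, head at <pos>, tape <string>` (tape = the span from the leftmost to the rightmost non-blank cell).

state sH, head at 4, tape b_b_aa

state=s0 head=0 tape=[a]bab___   (s0,a)→(s1,_,right)
state=s1 head=1 tape=_[b]ab___   (s1,b)→(s0,b,right)
state=s0 head=2 tape=_b[a]b___   (s0,a)→(s1,_,right)
state=s1 head=3 tape=_b_[b]___   (s1,b)→(s0,b,right)
state=s0 head=4 tape=_b_b[_]__   (s0,_)→(s2,a,right)
state=s2 head=5 tape=_b_ba[_]_   (s2,_)→(s3,_,right)
state=s3 head=6 tape=_b_ba_[_]   (s3,_)→(s3,a,left)
state=s3 head=5 tape=_b_ba[_]a   (s3,_)→(s3,a,left)
state=s3 head=4 tape=_b_b[a]aa   (s3,a)→(s1,_,right)
state=s1 head=5 tape=_b_b_[a]a   (s1,a)→(sH,a,left)
state=sH head=4 tape=_b_b[_]aa
After 10 steps: state sH, head at 4, tape b_b_aa.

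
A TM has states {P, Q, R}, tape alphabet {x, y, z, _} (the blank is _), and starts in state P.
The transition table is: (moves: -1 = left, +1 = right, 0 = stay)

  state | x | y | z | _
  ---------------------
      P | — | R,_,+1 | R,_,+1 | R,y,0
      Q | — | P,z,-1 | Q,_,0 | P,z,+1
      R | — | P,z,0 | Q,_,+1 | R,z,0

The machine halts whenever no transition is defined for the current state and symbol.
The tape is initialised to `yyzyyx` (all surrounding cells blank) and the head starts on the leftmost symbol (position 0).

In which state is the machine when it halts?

Q

state=P head=0 tape=[y]yzyyx   (P,y)→(R,_,+1)
state=R head=1 tape=_[y]zyyx   (R,y)→(P,z,0)
state=P head=1 tape=_[z]zyyx   (P,z)→(R,_,+1)
state=R head=2 tape=__[z]yyx   (R,z)→(Q,_,+1)
state=Q head=3 tape=___[y]yx   (Q,y)→(P,z,-1)
state=P head=2 tape=__[_]zyx   (P,_)→(R,y,0)
state=R head=2 tape=__[y]zyx   (R,y)→(P,z,0)
state=P head=2 tape=__[z]zyx   (P,z)→(R,_,+1)
state=R head=3 tape=___[z]yx   (R,z)→(Q,_,+1)
state=Q head=4 tape=____[y]x   (Q,y)→(P,z,-1)
state=P head=3 tape=___[_]zx   (P,_)→(R,y,0)
state=R head=3 tape=___[y]zx   (R,y)→(P,z,0)
state=P head=3 tape=___[z]zx   (P,z)→(R,_,+1)
state=R head=4 tape=____[z]x   (R,z)→(Q,_,+1)
state=Q head=5 tape=_____[x]
No transition is defined for (Q, x); M halts in state Q.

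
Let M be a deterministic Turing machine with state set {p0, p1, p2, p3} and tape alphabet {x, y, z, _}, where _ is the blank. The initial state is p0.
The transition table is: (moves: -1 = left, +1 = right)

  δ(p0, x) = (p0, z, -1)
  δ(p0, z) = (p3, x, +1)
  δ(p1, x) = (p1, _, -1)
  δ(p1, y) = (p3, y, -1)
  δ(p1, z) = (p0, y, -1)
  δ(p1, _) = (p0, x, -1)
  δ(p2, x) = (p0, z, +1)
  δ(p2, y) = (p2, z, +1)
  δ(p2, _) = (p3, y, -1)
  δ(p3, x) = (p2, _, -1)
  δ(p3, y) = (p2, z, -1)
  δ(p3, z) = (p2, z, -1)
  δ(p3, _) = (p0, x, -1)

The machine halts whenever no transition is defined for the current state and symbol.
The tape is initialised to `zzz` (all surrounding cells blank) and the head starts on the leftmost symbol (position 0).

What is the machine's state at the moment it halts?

p0

state=p0 head=0 tape=[z]zz_   (p0,z)→(p3,x,+1)
state=p3 head=1 tape=x[z]z_   (p3,z)→(p2,z,-1)
state=p2 head=0 tape=[x]zz_   (p2,x)→(p0,z,+1)
state=p0 head=1 tape=z[z]z_   (p0,z)→(p3,x,+1)
state=p3 head=2 tape=zx[z]_   (p3,z)→(p2,z,-1)
state=p2 head=1 tape=z[x]z_   (p2,x)→(p0,z,+1)
state=p0 head=2 tape=zz[z]_   (p0,z)→(p3,x,+1)
state=p3 head=3 tape=zzx[_]   (p3,_)→(p0,x,-1)
state=p0 head=2 tape=zz[x]x   (p0,x)→(p0,z,-1)
state=p0 head=1 tape=z[z]zx   (p0,z)→(p3,x,+1)
state=p3 head=2 tape=zx[z]x   (p3,z)→(p2,z,-1)
state=p2 head=1 tape=z[x]zx   (p2,x)→(p0,z,+1)
state=p0 head=2 tape=zz[z]x   (p0,z)→(p3,x,+1)
state=p3 head=3 tape=zzx[x]   (p3,x)→(p2,_,-1)
state=p2 head=2 tape=zz[x]_   (p2,x)→(p0,z,+1)
state=p0 head=3 tape=zzz[_]
No transition is defined for (p0, _); M halts in state p0.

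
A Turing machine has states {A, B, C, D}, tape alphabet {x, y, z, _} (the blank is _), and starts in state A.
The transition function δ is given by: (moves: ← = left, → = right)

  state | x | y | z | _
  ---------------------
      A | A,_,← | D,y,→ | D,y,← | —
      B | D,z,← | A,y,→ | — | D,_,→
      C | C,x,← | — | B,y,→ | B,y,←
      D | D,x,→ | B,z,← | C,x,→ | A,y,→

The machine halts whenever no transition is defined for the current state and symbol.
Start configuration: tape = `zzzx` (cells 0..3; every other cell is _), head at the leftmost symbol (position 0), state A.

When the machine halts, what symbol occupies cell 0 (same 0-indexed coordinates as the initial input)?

y

A | __[z]zzx   read z → write y, move ←, go to D
D | _[_]yzzx   read _ → write y, move →, go to A
A | _y[y]zzx   read y → write y, move →, go to D
D | _yy[z]zx   read z → write x, move →, go to C
C | _yyx[z]x   read z → write y, move →, go to B
B | _yyxy[x]   read x → write z, move ←, go to D
D | _yyx[y]z   read y → write z, move ←, go to B
B | _yy[x]zz   read x → write z, move ←, go to D
D | _y[y]zzz   read y → write z, move ←, go to B
B | _[y]zzzz   read y → write y, move →, go to A
A | _y[z]zzz   read z → write y, move ←, go to D
D | _[y]yzzz   read y → write z, move ←, go to B
B | [_]zyzzz   read _ → write _, move →, go to D
D | _[z]yzzz   read z → write x, move →, go to C
C | _x[y]zzz
Cell 0 holds y when M halts.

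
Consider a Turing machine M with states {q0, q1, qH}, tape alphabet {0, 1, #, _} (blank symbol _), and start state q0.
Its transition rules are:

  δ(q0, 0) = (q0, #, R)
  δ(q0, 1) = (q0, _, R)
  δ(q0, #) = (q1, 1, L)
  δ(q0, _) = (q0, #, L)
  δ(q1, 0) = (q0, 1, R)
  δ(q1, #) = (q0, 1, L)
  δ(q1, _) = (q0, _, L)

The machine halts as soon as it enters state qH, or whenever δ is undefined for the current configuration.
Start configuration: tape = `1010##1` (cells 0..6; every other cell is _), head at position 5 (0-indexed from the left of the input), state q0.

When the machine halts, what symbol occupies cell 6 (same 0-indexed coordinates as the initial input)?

q0 | 1010#[#]1_   read # → write 1, move L, go to q1
q1 | 1010[#]11_   read # → write 1, move L, go to q0
q0 | 101[0]111_   read 0 → write #, move R, go to q0
q0 | 101#[1]11_   read 1 → write _, move R, go to q0
q0 | 101#_[1]1_   read 1 → write _, move R, go to q0
q0 | 101#__[1]_   read 1 → write _, move R, go to q0
q0 | 101#___[_]   read _ → write #, move L, go to q0
q0 | 101#__[_]#   read _ → write #, move L, go to q0
q0 | 101#_[_]##   read _ → write #, move L, go to q0
q0 | 101#[_]###   read _ → write #, move L, go to q0
q0 | 101[#]####   read # → write 1, move L, go to q1
q1 | 10[1]1####
Cell 6 holds # when M halts.

#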